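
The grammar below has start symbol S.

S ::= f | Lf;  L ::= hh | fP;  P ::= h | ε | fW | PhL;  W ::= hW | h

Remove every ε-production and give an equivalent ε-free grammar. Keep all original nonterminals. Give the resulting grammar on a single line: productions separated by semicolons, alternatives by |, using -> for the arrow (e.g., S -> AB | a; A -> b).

S -> f | Lf; L -> f | fP | hh; P -> h | fW | hL | PhL; W -> h | hW

Nullable set: {P}.
L -> fP: P nullable, giving f | fP.
Drop P -> ε.
P -> PhL: P nullable, giving PhL | hL.
Unchanged (no nullable symbols): S -> Lf; S -> f; L -> hh; P -> fW; P -> h; W -> h; W -> hW.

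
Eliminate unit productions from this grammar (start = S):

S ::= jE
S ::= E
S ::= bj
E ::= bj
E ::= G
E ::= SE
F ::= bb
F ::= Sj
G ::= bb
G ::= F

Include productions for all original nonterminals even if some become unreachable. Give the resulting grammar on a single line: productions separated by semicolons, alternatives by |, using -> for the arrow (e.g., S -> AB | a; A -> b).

Unit productions: E->G, G->F, S->E.
Unit pairs (A ⇒* B via units): (E,F), (E,G), (G,F), (S,E), (S,F), (S,G).
S: inherits non-unit rules of {E, F, G, S} → SE | Sj | bb | bj | jE.
E: inherits non-unit rules of {E, F, G} → SE | Sj | bb | bj.
F: inherits non-unit rules of {F} → Sj | bb.
G: inherits non-unit rules of {F, G} → Sj | bb.

S -> SE | Sj | bb | bj | jE; E -> SE | Sj | bb | bj; F -> Sj | bb; G -> Sj | bb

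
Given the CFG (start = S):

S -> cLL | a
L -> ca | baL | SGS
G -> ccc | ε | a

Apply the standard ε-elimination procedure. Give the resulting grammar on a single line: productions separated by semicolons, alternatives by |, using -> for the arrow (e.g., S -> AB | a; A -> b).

S -> a | cLL; G -> a | ccc; L -> SS | ca | SGS | baL

Nullable set: {G}.
Drop G -> ε.
L -> SGS: G nullable, giving SGS | SS.
Unchanged (no nullable symbols): S -> a; S -> cLL; G -> a; G -> ccc; L -> baL; L -> ca.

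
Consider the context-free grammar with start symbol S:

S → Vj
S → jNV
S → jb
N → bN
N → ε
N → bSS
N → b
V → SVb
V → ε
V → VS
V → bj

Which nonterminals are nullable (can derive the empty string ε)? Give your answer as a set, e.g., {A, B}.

Directly nullable (have an ε-rule): {N, V}.
Not nullable: S — each has a terminal in every rule's right-hand side or depends on a non-nullable symbol.

{N, V}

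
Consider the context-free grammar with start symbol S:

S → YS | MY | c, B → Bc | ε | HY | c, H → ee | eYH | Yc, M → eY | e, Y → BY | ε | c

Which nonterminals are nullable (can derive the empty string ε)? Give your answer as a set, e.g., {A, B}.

{B, Y}

Directly nullable (have an ε-rule): {B, Y}.
Not nullable: H, M, S — each has a terminal in every rule's right-hand side or depends on a non-nullable symbol.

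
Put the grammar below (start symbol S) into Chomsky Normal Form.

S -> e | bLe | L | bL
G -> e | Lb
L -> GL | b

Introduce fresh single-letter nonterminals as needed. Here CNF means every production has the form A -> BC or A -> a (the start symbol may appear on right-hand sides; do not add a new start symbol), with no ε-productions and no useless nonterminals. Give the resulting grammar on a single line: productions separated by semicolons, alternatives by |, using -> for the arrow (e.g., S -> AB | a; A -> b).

No ε-productions.
After unit-elimination: S -> b | e | GL | bL | bLe; G -> e | Lb; L -> b | GL.
TERM: introduce A -> b, B -> e and substitute in every rule of length ≥2.
BIN: S -> ALB becomes S -> AC, C -> LB.

S -> b | e | AC | AL | GL; A -> b; B -> e; C -> LB; G -> e | LA; L -> b | GL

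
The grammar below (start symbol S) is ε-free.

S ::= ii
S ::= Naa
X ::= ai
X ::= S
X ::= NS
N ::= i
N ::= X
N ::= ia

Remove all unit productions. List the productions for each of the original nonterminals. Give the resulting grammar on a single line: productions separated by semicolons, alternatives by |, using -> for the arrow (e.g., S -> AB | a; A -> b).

S -> ii | Naa; N -> i | NS | ai | ia | ii | Naa; X -> NS | ai | ii | Naa

Unit productions: N->X, X->S.
Unit pairs (A ⇒* B via units): (N,S), (N,X), (X,S).
S: inherits non-unit rules of {S} → Naa | ii.
N: inherits non-unit rules of {N, S, X} → NS | Naa | ai | i | ia | ii.
X: inherits non-unit rules of {S, X} → NS | Naa | ai | ii.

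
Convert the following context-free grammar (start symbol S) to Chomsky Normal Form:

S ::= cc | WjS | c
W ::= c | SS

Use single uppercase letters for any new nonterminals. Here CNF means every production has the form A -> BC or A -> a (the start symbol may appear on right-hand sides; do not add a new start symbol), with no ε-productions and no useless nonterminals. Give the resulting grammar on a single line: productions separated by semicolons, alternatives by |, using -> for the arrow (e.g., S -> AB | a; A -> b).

No ε-productions.
No unit productions to eliminate.
TERM: introduce B -> c, A -> j and substitute in every rule of length ≥2.
BIN: S -> WAS becomes S -> WC, C -> AS.

S -> c | BB | WC; A -> j; B -> c; C -> AS; W -> c | SS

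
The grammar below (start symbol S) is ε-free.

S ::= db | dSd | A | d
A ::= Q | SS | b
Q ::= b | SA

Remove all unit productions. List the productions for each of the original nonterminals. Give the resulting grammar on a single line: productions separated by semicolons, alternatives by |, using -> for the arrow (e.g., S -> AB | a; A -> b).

S -> b | d | SA | SS | db | dSd; A -> b | SA | SS; Q -> b | SA

Unit productions: A->Q, S->A.
Unit pairs (A ⇒* B via units): (A,Q), (S,A), (S,Q).
S: inherits non-unit rules of {A, Q, S} → SA | SS | b | d | dSd | db.
A: inherits non-unit rules of {A, Q} → SA | SS | b.
Q: inherits non-unit rules of {Q} → SA | b.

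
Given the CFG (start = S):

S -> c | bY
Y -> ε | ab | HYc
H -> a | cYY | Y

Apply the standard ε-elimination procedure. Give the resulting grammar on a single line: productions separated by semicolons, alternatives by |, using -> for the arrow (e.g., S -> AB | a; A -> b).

S -> b | c | bY; H -> Y | a | c | cY | cYY; Y -> c | Hc | Yc | ab | HYc

Nullable set: {H, Y}.
S -> bY: Y nullable, giving b | bY.
H -> Y: Y nullable, giving Y.
H -> cYY: Y, Y nullable, giving c | cY | cYY.
Drop Y -> ε.
Y -> HYc: H, Y nullable, giving HYc | Hc | Yc | c.
Unchanged (no nullable symbols): S -> c; H -> a; Y -> ab.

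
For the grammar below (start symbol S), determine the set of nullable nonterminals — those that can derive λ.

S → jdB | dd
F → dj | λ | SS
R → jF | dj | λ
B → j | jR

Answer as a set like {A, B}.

{F, R}

Directly nullable (have an ε-rule): {F, R}.
Not nullable: B, S — each has a terminal in every rule's right-hand side or depends on a non-nullable symbol.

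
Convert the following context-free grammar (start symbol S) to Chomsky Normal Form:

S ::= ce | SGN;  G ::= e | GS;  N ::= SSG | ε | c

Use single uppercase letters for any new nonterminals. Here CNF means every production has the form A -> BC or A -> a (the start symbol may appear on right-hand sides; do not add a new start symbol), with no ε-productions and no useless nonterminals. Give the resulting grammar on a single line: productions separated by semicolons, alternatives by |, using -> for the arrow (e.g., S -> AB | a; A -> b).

Nullable: {N}; after ε-elimination: S -> SG | ce | SGN; G -> e | GS; N -> c | SSG.
No unit productions to eliminate.
TERM: introduce A -> c, B -> e and substitute in every rule of length ≥2.
BIN: N -> SSG becomes N -> SC, C -> SG; S -> SGN becomes S -> SD, D -> GN.

S -> AB | SD | SG; A -> c; B -> e; C -> SG; D -> GN; G -> e | GS; N -> c | SC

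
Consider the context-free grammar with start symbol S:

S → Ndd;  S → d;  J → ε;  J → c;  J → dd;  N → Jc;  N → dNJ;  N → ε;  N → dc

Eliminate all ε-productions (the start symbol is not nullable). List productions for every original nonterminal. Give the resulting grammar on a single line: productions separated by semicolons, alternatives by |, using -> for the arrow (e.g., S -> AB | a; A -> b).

S -> d | dd | Ndd; J -> c | dd; N -> c | d | Jc | dJ | dN | dc | dNJ

Nullable set: {J, N}.
S -> Ndd: N nullable, giving Ndd | dd.
Drop J -> ε.
Drop N -> ε.
N -> Jc: J nullable, giving Jc | c.
N -> dNJ: N, J nullable, giving d | dJ | dN | dNJ.
Unchanged (no nullable symbols): S -> d; J -> c; J -> dd; N -> dc.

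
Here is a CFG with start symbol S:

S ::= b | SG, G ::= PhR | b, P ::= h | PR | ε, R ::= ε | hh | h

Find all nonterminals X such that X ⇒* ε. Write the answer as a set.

{P, R}

Directly nullable (have an ε-rule): {P, R}.
Not nullable: G, S — each has a terminal in every rule's right-hand side or depends on a non-nullable symbol.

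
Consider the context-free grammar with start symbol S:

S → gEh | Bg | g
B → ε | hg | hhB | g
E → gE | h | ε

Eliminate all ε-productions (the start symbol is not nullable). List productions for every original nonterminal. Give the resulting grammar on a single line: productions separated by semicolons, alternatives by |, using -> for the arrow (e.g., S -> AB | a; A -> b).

Nullable set: {B, E}.
S -> Bg: B nullable, giving Bg | g.
S -> gEh: E nullable, giving gEh | gh.
Drop B -> ε.
B -> hhB: B nullable, giving hh | hhB.
Drop E -> ε.
E -> gE: E nullable, giving g | gE.
Unchanged (no nullable symbols): S -> g; B -> g; B -> hg; E -> h.

S -> g | Bg | gh | gEh; B -> g | hg | hh | hhB; E -> g | h | gE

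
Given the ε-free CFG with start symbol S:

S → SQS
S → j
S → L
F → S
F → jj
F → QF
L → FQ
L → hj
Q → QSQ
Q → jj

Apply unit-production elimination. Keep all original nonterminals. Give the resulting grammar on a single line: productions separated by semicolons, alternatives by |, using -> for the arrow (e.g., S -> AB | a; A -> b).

S -> j | FQ | hj | SQS; F -> j | FQ | QF | hj | jj | SQS; L -> FQ | hj; Q -> jj | QSQ

Unit productions: F->S, S->L.
Unit pairs (A ⇒* B via units): (F,L), (F,S), (S,L).
S: inherits non-unit rules of {L, S} → FQ | SQS | hj | j.
F: inherits non-unit rules of {F, L, S} → FQ | QF | SQS | hj | j | jj.
L: inherits non-unit rules of {L} → FQ | hj.
Q: inherits non-unit rules of {Q} → QSQ | jj.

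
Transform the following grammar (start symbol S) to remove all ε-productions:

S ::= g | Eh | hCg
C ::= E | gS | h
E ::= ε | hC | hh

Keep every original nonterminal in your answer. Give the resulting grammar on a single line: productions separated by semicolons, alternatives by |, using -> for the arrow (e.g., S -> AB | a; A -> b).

S -> g | h | Eh | hg | hCg; C -> E | h | gS; E -> h | hC | hh

Nullable set: {C, E}.
S -> Eh: E nullable, giving Eh | h.
S -> hCg: C nullable, giving hCg | hg.
C -> E: E nullable, giving E.
Drop E -> ε.
E -> hC: C nullable, giving h | hC.
Unchanged (no nullable symbols): S -> g; C -> gS; C -> h; E -> hh.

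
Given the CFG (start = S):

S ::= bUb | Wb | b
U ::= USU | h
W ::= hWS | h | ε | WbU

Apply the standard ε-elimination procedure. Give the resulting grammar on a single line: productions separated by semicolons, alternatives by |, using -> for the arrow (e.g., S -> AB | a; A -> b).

S -> b | Wb | bUb; U -> h | USU; W -> h | bU | hS | WbU | hWS

Nullable set: {W}.
S -> Wb: W nullable, giving Wb | b.
Drop W -> ε.
W -> WbU: W nullable, giving WbU | bU.
W -> hWS: W nullable, giving hS | hWS.
Unchanged (no nullable symbols): S -> b; S -> bUb; U -> USU; U -> h; W -> h.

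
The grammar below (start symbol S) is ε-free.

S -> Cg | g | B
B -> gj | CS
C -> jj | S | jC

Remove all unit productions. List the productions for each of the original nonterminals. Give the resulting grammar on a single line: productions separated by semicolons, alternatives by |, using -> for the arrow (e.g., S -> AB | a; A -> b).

Unit productions: C->S, S->B.
Unit pairs (A ⇒* B via units): (C,B), (C,S), (S,B).
S: inherits non-unit rules of {B, S} → CS | Cg | g | gj.
B: inherits non-unit rules of {B} → CS | gj.
C: inherits non-unit rules of {B, C, S} → CS | Cg | g | gj | jC | jj.

S -> g | CS | Cg | gj; B -> CS | gj; C -> g | CS | Cg | gj | jC | jj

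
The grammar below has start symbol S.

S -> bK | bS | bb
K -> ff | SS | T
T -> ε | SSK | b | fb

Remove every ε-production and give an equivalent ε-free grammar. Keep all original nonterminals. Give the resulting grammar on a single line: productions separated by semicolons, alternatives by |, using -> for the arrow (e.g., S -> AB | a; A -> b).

S -> b | bK | bS | bb; K -> T | SS | ff; T -> b | SS | fb | SSK

Nullable set: {K, T}.
S -> bK: K nullable, giving b | bK.
K -> T: T nullable, giving T.
Drop T -> ε.
T -> SSK: K nullable, giving SS | SSK.
Unchanged (no nullable symbols): S -> bS; S -> bb; K -> SS; K -> ff; T -> b; T -> fb.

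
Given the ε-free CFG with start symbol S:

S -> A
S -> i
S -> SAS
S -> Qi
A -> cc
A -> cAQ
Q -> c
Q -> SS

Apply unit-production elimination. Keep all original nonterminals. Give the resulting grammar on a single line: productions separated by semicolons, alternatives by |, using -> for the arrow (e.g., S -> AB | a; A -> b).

Unit productions: S->A.
Unit pairs (A ⇒* B via units): (S,A).
S: inherits non-unit rules of {A, S} → Qi | SAS | cAQ | cc | i.
A: inherits non-unit rules of {A} → cAQ | cc.
Q: inherits non-unit rules of {Q} → SS | c.

S -> i | Qi | cc | SAS | cAQ; A -> cc | cAQ; Q -> c | SS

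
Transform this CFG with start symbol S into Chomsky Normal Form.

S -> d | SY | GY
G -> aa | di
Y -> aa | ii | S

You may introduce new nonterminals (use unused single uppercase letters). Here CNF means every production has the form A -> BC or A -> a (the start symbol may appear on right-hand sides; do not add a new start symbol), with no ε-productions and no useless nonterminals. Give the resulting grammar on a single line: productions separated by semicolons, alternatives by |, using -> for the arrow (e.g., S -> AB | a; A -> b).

No ε-productions.
After unit-elimination: S -> d | GY | SY; G -> aa | di; Y -> d | GY | SY | aa | ii.
TERM: introduce A -> a, B -> d, C -> i and substitute in every rule of length ≥2.

S -> d | GY | SY; A -> a; B -> d; C -> i; G -> AA | BC; Y -> d | AA | CC | GY | SY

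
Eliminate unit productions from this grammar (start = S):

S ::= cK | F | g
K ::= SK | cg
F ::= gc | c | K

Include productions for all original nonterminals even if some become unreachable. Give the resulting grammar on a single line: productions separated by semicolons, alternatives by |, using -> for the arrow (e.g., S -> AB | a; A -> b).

Unit productions: F->K, S->F.
Unit pairs (A ⇒* B via units): (F,K), (S,F), (S,K).
S: inherits non-unit rules of {F, K, S} → SK | c | cK | cg | g | gc.
F: inherits non-unit rules of {F, K} → SK | c | cg | gc.
K: inherits non-unit rules of {K} → SK | cg.

S -> c | g | SK | cK | cg | gc; F -> c | SK | cg | gc; K -> SK | cg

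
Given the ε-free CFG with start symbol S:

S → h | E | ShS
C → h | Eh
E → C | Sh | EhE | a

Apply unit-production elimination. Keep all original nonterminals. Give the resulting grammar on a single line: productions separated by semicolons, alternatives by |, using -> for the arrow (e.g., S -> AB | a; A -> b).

S -> a | h | Eh | Sh | EhE | ShS; C -> h | Eh; E -> a | h | Eh | Sh | EhE

Unit productions: E->C, S->E.
Unit pairs (A ⇒* B via units): (E,C), (S,C), (S,E).
S: inherits non-unit rules of {C, E, S} → Eh | EhE | Sh | ShS | a | h.
C: inherits non-unit rules of {C} → Eh | h.
E: inherits non-unit rules of {C, E} → Eh | EhE | Sh | a | h.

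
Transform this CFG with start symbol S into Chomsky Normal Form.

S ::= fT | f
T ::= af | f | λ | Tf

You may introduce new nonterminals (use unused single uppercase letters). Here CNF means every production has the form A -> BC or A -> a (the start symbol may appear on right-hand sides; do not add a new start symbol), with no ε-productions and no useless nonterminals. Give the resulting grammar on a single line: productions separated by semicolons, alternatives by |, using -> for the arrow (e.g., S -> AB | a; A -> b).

Nullable: {T}; after ε-elimination: S -> f | fT; T -> f | Tf | af.
No unit productions to eliminate.
TERM: introduce B -> a, A -> f and substitute in every rule of length ≥2.

S -> f | AT; A -> f; B -> a; T -> f | BA | TA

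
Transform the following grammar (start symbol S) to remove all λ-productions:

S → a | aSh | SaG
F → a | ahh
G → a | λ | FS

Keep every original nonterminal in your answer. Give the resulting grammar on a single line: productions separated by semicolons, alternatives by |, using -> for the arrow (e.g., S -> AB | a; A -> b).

Nullable set: {G}.
S -> SaG: G nullable, giving Sa | SaG.
Drop G -> λ.
Unchanged (no nullable symbols): S -> a; S -> aSh; F -> a; F -> ahh; G -> FS; G -> a.

S -> a | Sa | SaG | aSh; F -> a | ahh; G -> a | FS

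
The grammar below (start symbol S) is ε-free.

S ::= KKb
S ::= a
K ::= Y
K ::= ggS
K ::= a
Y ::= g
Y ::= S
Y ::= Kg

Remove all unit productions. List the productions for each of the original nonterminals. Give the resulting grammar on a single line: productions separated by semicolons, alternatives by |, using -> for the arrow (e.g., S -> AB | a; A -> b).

S -> a | KKb; K -> a | g | Kg | KKb | ggS; Y -> a | g | Kg | KKb

Unit productions: K->Y, Y->S.
Unit pairs (A ⇒* B via units): (K,S), (K,Y), (Y,S).
S: inherits non-unit rules of {S} → KKb | a.
K: inherits non-unit rules of {K, S, Y} → KKb | Kg | a | g | ggS.
Y: inherits non-unit rules of {S, Y} → KKb | Kg | a | g.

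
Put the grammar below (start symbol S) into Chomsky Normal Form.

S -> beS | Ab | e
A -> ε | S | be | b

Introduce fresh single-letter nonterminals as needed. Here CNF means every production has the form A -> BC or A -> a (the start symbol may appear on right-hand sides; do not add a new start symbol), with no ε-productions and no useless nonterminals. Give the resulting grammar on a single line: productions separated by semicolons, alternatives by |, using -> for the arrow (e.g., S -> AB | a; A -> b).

S -> b | e | AB | BE; A -> b | e | AB | BC | BD; B -> b; C -> e; D -> CS; E -> CS

Nullable: {A}; after ε-elimination: S -> b | e | Ab | beS; A -> S | b | be.
After unit-elimination: S -> b | e | Ab | beS; A -> b | e | Ab | be | beS.
TERM: introduce B -> b, C -> e and substitute in every rule of length ≥2.
BIN: A -> BCS becomes A -> BD, D -> CS; S -> BCS becomes S -> BE, E -> CS.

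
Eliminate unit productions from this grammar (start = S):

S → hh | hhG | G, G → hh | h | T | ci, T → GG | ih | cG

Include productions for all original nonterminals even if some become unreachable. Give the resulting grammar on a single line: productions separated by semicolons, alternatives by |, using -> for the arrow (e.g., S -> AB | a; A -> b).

S -> h | GG | cG | ci | hh | ih | hhG; G -> h | GG | cG | ci | hh | ih; T -> GG | cG | ih

Unit productions: G->T, S->G.
Unit pairs (A ⇒* B via units): (G,T), (S,G), (S,T).
S: inherits non-unit rules of {G, S, T} → GG | cG | ci | h | hh | hhG | ih.
G: inherits non-unit rules of {G, T} → GG | cG | ci | h | hh | ih.
T: inherits non-unit rules of {T} → GG | cG | ih.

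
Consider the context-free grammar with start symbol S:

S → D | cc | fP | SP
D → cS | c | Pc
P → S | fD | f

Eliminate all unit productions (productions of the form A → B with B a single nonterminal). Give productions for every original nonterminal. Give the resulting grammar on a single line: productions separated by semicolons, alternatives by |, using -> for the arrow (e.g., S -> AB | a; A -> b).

Unit productions: P->S, S->D.
Unit pairs (A ⇒* B via units): (P,D), (P,S), (S,D).
S: inherits non-unit rules of {D, S} → Pc | SP | c | cS | cc | fP.
D: inherits non-unit rules of {D} → Pc | c | cS.
P: inherits non-unit rules of {D, P, S} → Pc | SP | c | cS | cc | f | fD | fP.

S -> c | Pc | SP | cS | cc | fP; D -> c | Pc | cS; P -> c | f | Pc | SP | cS | cc | fD | fP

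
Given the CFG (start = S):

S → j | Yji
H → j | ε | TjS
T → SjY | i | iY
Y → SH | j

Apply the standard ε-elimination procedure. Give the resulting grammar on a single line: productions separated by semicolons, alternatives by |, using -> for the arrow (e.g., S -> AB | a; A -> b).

Nullable set: {H}.
Drop H -> ε.
Y -> SH: H nullable, giving S | SH.
Unchanged (no nullable symbols): S -> Yji; S -> j; H -> TjS; H -> j; T -> SjY; T -> i; T -> iY; Y -> j.

S -> j | Yji; H -> j | TjS; T -> i | iY | SjY; Y -> S | j | SH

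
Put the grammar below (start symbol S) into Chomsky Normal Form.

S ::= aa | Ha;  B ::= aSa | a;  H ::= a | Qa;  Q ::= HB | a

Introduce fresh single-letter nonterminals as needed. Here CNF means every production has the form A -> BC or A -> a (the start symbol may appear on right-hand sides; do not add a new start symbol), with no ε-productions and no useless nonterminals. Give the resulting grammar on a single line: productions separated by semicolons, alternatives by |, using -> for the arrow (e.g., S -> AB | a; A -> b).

No ε-productions.
No unit productions to eliminate.
TERM: introduce A -> a and substitute in every rule of length ≥2.
BIN: B -> ASA becomes B -> AC, C -> SA.

S -> AA | HA; A -> a; B -> a | AC; C -> SA; H -> a | QA; Q -> a | HB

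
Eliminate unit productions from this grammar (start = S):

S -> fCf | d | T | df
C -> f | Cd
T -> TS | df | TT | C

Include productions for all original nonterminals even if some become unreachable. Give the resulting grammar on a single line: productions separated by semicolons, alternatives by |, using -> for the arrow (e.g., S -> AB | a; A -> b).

S -> d | f | Cd | TS | TT | df | fCf; C -> f | Cd; T -> f | Cd | TS | TT | df

Unit productions: S->T, T->C.
Unit pairs (A ⇒* B via units): (S,C), (S,T), (T,C).
S: inherits non-unit rules of {C, S, T} → Cd | TS | TT | d | df | f | fCf.
C: inherits non-unit rules of {C} → Cd | f.
T: inherits non-unit rules of {C, T} → Cd | TS | TT | df | f.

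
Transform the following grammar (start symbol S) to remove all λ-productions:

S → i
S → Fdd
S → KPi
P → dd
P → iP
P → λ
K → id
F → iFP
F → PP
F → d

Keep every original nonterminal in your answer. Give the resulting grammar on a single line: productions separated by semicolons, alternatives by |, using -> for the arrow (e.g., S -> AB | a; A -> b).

S -> i | Ki | dd | Fdd | KPi; F -> P | d | i | PP | iF | iP | iFP; K -> id; P -> i | dd | iP

Nullable set: {F, P}.
S -> Fdd: F nullable, giving Fdd | dd.
S -> KPi: P nullable, giving KPi | Ki.
F -> PP: P, P nullable, giving P | PP.
F -> iFP: F, P nullable, giving i | iF | iFP | iP.
Drop P -> λ.
P -> iP: P nullable, giving i | iP.
Unchanged (no nullable symbols): S -> i; F -> d; K -> id; P -> dd.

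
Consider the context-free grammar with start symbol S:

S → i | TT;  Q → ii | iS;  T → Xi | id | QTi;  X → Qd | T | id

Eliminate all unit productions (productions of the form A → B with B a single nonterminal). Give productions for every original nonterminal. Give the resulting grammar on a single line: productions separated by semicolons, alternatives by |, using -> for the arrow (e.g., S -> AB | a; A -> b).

Unit productions: X->T.
Unit pairs (A ⇒* B via units): (X,T).
S: inherits non-unit rules of {S} → TT | i.
Q: inherits non-unit rules of {Q} → iS | ii.
T: inherits non-unit rules of {T} → QTi | Xi | id.
X: inherits non-unit rules of {T, X} → QTi | Qd | Xi | id.

S -> i | TT; Q -> iS | ii; T -> Xi | id | QTi; X -> Qd | Xi | id | QTi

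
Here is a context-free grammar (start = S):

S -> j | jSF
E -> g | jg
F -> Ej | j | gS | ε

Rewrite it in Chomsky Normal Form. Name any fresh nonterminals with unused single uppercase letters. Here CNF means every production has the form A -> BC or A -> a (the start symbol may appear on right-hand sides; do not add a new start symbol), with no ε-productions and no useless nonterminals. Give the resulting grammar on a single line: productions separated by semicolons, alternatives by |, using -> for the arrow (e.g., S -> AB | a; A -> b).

S -> j | AC | AS; A -> j; B -> g; C -> SF; E -> g | AB; F -> j | BS | EA

Nullable: {F}; after ε-elimination: S -> j | jS | jSF; E -> g | jg; F -> j | Ej | gS.
No unit productions to eliminate.
TERM: introduce B -> g, A -> j and substitute in every rule of length ≥2.
BIN: S -> ASF becomes S -> AC, C -> SF.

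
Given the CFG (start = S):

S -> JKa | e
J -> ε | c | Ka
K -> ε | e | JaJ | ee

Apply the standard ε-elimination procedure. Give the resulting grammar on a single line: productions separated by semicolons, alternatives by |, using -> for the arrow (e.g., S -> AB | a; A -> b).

Nullable set: {J, K}.
S -> JKa: J, K nullable, giving JKa | Ja | Ka | a.
Drop J -> ε.
J -> Ka: K nullable, giving Ka | a.
Drop K -> ε.
K -> JaJ: J, J nullable, giving Ja | JaJ | a | aJ.
Unchanged (no nullable symbols): S -> e; J -> c; K -> e; K -> ee.

S -> a | e | Ja | Ka | JKa; J -> a | c | Ka; K -> a | e | Ja | aJ | ee | JaJ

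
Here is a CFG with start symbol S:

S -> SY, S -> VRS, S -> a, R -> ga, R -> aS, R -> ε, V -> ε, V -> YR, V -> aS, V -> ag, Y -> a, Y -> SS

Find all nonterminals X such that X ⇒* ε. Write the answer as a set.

{R, V}

Directly nullable (have an ε-rule): {R, V}.
Not nullable: S, Y — each has a terminal in every rule's right-hand side or depends on a non-nullable symbol.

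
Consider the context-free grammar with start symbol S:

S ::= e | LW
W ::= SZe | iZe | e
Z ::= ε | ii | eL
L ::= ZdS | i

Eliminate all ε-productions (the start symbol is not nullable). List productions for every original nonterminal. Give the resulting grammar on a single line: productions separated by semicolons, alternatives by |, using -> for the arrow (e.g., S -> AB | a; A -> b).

Nullable set: {Z}.
L -> ZdS: Z nullable, giving ZdS | dS.
W -> SZe: Z nullable, giving SZe | Se.
W -> iZe: Z nullable, giving iZe | ie.
Drop Z -> ε.
Unchanged (no nullable symbols): S -> LW; S -> e; L -> i; W -> e; Z -> eL; Z -> ii.

S -> e | LW; L -> i | dS | ZdS; W -> e | Se | ie | SZe | iZe; Z -> eL | ii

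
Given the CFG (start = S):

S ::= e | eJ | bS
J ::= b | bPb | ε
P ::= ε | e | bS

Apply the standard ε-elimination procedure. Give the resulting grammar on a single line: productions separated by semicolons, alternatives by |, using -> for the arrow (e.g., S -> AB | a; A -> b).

S -> e | bS | eJ; J -> b | bb | bPb; P -> e | bS

Nullable set: {J, P}.
S -> eJ: J nullable, giving e | eJ.
Drop J -> ε.
J -> bPb: P nullable, giving bPb | bb.
Drop P -> ε.
Unchanged (no nullable symbols): S -> bS; S -> e; J -> b; P -> bS; P -> e.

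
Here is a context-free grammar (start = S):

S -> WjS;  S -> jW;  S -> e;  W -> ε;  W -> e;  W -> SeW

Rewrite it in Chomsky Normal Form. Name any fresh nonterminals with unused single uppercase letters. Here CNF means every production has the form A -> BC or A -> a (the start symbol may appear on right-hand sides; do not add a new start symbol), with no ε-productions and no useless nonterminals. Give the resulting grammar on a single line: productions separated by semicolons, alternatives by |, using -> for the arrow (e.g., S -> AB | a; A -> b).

S -> e | j | AS | AW | WC; A -> j; B -> e; C -> AS; D -> BW; W -> e | SB | SD

Nullable: {W}; after ε-elimination: S -> e | j | jS | jW | WjS; W -> e | Se | SeW.
No unit productions to eliminate.
TERM: introduce B -> e, A -> j and substitute in every rule of length ≥2.
BIN: S -> WAS becomes S -> WC, C -> AS; W -> SBW becomes W -> SD, D -> BW.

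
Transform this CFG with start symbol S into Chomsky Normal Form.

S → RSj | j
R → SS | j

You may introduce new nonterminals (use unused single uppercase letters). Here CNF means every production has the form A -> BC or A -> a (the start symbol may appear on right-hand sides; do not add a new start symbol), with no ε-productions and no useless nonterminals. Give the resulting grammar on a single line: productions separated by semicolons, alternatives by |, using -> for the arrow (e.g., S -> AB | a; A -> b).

No ε-productions.
No unit productions to eliminate.
TERM: introduce A -> j and substitute in every rule of length ≥2.
BIN: S -> RSA becomes S -> RB, B -> SA.

S -> j | RB; A -> j; B -> SA; R -> j | SS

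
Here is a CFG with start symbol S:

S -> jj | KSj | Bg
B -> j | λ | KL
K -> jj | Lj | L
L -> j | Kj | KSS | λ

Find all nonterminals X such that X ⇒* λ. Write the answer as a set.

{B, K, L}

Directly nullable (have an ε-rule): {B, L}.
K is nullable via K -> L (every symbol on the right is already known nullable).
Not nullable: S — each has a terminal in every rule's right-hand side or depends on a non-nullable symbol.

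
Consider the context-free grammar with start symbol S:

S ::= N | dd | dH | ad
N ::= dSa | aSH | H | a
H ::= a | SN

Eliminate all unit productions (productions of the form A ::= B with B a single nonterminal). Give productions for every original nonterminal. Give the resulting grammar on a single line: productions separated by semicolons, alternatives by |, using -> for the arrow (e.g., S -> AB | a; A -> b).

S -> a | SN | ad | dH | dd | aSH | dSa; H -> a | SN; N -> a | SN | aSH | dSa

Unit productions: N->H, S->N.
Unit pairs (A ⇒* B via units): (N,H), (S,H), (S,N).
S: inherits non-unit rules of {H, N, S} → SN | a | aSH | ad | dH | dSa | dd.
H: inherits non-unit rules of {H} → SN | a.
N: inherits non-unit rules of {H, N} → SN | a | aSH | dSa.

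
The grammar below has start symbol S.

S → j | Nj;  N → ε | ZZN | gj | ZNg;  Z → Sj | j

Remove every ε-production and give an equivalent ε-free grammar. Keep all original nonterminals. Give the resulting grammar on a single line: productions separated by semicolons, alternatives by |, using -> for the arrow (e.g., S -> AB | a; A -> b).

Nullable set: {N}.
S -> Nj: N nullable, giving Nj | j.
Drop N -> ε.
N -> ZNg: N nullable, giving ZNg | Zg.
N -> ZZN: N nullable, giving ZZ | ZZN.
Unchanged (no nullable symbols): S -> j; N -> gj; Z -> Sj; Z -> j.

S -> j | Nj; N -> ZZ | Zg | gj | ZNg | ZZN; Z -> j | Sj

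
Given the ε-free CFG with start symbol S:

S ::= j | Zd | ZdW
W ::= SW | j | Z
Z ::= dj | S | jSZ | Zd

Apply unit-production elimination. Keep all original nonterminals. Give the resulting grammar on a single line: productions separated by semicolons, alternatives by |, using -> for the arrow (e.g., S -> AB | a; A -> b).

Unit productions: W->Z, Z->S.
Unit pairs (A ⇒* B via units): (W,S), (W,Z), (Z,S).
S: inherits non-unit rules of {S} → Zd | ZdW | j.
W: inherits non-unit rules of {S, W, Z} → SW | Zd | ZdW | dj | j | jSZ.
Z: inherits non-unit rules of {S, Z} → Zd | ZdW | dj | j | jSZ.

S -> j | Zd | ZdW; W -> j | SW | Zd | dj | ZdW | jSZ; Z -> j | Zd | dj | ZdW | jSZ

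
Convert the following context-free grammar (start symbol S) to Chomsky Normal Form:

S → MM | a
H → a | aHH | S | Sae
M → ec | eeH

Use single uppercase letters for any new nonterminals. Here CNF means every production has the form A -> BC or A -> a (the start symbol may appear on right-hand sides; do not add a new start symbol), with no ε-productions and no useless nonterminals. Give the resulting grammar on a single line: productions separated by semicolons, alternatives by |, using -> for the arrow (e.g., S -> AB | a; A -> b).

S -> a | MM; A -> a; B -> e; C -> c; D -> HH; E -> AB; F -> BH; H -> a | AD | MM | SE; M -> BC | BF

No ε-productions.
After unit-elimination: S -> a | MM; H -> a | MM | Sae | aHH; M -> ec | eeH.
TERM: introduce A -> a, C -> c, B -> e and substitute in every rule of length ≥2.
BIN: H -> AHH becomes H -> AD, D -> HH; H -> SAB becomes H -> SE, E -> AB; M -> BBH becomes M -> BF, F -> BH.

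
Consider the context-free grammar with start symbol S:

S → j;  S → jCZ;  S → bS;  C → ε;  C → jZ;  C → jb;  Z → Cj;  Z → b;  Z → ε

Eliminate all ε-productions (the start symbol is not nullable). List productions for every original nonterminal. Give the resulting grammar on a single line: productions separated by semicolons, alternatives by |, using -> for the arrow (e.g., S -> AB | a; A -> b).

Nullable set: {C, Z}.
S -> jCZ: C, Z nullable, giving j | jC | jCZ | jZ.
Drop C -> ε.
C -> jZ: Z nullable, giving j | jZ.
Drop Z -> ε.
Z -> Cj: C nullable, giving Cj | j.
Unchanged (no nullable symbols): S -> bS; S -> j; C -> jb; Z -> b.

S -> j | bS | jC | jZ | jCZ; C -> j | jZ | jb; Z -> b | j | Cj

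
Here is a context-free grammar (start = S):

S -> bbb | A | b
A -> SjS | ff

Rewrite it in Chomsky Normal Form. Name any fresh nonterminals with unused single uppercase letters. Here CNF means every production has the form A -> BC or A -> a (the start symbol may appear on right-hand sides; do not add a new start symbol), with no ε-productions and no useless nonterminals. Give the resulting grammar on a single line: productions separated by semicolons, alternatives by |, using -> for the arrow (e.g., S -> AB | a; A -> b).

S -> b | CC | DF | SG; B -> j; C -> f; D -> b; F -> DD; G -> BS

No ε-productions.
After unit-elimination: S -> b | ff | SjS | bbb; A -> ff | SjS.
TERM: introduce D -> b, C -> f, B -> j and substitute in every rule of length ≥2.
BIN: A -> SBS becomes A -> SE, E -> BS; S -> DDD becomes S -> DF, F -> DD; S -> SBS becomes S -> SG, G -> BS.
Drop unreachable/unproductive: A.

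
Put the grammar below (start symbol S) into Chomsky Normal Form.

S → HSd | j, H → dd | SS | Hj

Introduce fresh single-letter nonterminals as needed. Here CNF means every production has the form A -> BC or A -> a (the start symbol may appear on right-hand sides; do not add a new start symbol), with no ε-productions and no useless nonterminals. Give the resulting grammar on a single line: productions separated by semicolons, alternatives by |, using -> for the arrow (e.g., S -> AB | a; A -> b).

S -> j | HC; A -> j; B -> d; C -> SB; H -> BB | HA | SS

No ε-productions.
No unit productions to eliminate.
TERM: introduce B -> d, A -> j and substitute in every rule of length ≥2.
BIN: S -> HSB becomes S -> HC, C -> SB.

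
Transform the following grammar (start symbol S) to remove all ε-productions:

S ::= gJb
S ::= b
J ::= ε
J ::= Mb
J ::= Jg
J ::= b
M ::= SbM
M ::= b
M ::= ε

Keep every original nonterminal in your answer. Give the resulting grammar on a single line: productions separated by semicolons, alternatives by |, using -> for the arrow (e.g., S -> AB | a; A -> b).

Nullable set: {J, M}.
S -> gJb: J nullable, giving gJb | gb.
Drop J -> ε.
J -> Jg: J nullable, giving Jg | g.
J -> Mb: M nullable, giving Mb | b.
Drop M -> ε.
M -> SbM: M nullable, giving Sb | SbM.
Unchanged (no nullable symbols): S -> b; J -> b; M -> b.

S -> b | gb | gJb; J -> b | g | Jg | Mb; M -> b | Sb | SbM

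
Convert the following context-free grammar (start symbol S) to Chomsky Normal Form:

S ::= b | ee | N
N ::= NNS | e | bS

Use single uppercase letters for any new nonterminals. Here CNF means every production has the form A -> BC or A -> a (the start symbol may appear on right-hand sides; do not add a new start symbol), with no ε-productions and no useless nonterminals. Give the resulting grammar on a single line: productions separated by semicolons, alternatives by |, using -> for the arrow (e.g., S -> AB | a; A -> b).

No ε-productions.
After unit-elimination: S -> b | e | bS | ee | NNS; N -> e | bS | NNS.
TERM: introduce A -> b, B -> e and substitute in every rule of length ≥2.
BIN: N -> NNS becomes N -> NC, C -> NS; S -> NNS becomes S -> ND, D -> NS.

S -> b | e | AS | BB | ND; A -> b; B -> e; C -> NS; D -> NS; N -> e | AS | NC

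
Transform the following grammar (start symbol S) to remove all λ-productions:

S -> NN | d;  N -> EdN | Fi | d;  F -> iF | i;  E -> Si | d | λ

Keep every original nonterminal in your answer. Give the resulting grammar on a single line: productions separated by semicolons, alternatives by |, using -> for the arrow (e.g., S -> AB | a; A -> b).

Nullable set: {E}.
Drop E -> λ.
N -> EdN: E nullable, giving EdN | dN.
Unchanged (no nullable symbols): S -> NN; S -> d; E -> Si; E -> d; F -> i; F -> iF; N -> Fi; N -> d.

S -> d | NN; E -> d | Si; F -> i | iF; N -> d | Fi | dN | EdN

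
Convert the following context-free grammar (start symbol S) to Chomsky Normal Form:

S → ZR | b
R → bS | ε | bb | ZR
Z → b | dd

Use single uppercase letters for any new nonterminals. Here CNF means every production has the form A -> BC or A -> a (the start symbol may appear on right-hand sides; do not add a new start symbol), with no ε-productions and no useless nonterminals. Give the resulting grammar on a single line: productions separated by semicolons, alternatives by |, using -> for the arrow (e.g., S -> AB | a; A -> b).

S -> b | BB | ZR; A -> b; B -> d; R -> b | AA | AS | BB | ZR; Z -> b | BB

Nullable: {R}; after ε-elimination: S -> Z | b | ZR; R -> Z | ZR | bS | bb; Z -> b | dd.
After unit-elimination: S -> b | ZR | dd; R -> b | ZR | bS | bb | dd; Z -> b | dd.
TERM: introduce A -> b, B -> d and substitute in every rule of length ≥2.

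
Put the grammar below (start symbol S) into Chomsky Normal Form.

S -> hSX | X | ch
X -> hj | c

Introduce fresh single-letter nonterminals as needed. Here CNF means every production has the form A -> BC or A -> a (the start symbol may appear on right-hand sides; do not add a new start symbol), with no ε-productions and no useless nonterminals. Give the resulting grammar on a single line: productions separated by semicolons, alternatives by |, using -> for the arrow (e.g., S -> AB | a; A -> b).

No ε-productions.
After unit-elimination: S -> c | ch | hj | hSX; X -> c | hj.
TERM: introduce A -> c, B -> h, C -> j and substitute in every rule of length ≥2.
BIN: S -> BSX becomes S -> BD, D -> SX.

S -> c | AB | BC | BD; A -> c; B -> h; C -> j; D -> SX; X -> c | BC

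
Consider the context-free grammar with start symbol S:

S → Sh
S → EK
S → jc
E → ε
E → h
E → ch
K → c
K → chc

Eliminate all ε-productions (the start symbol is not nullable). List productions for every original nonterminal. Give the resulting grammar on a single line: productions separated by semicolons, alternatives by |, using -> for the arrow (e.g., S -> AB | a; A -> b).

S -> K | EK | Sh | jc; E -> h | ch; K -> c | chc

Nullable set: {E}.
S -> EK: E nullable, giving EK | K.
Drop E -> ε.
Unchanged (no nullable symbols): S -> Sh; S -> jc; E -> ch; E -> h; K -> c; K -> chc.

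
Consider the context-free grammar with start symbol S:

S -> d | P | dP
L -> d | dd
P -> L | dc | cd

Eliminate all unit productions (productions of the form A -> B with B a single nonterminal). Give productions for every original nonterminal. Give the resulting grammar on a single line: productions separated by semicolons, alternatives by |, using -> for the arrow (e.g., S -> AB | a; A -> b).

Unit productions: P->L, S->P.
Unit pairs (A ⇒* B via units): (P,L), (S,L), (S,P).
S: inherits non-unit rules of {L, P, S} → cd | d | dP | dc | dd.
L: inherits non-unit rules of {L} → d | dd.
P: inherits non-unit rules of {L, P} → cd | d | dc | dd.

S -> d | cd | dP | dc | dd; L -> d | dd; P -> d | cd | dc | dd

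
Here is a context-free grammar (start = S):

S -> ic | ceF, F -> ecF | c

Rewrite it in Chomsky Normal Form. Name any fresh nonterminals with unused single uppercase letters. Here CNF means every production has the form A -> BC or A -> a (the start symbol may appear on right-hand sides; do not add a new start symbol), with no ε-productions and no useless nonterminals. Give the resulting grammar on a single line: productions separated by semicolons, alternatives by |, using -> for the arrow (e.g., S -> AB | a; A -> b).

No ε-productions.
No unit productions to eliminate.
TERM: introduce B -> c, A -> e, C -> i and substitute in every rule of length ≥2.
BIN: F -> ABF becomes F -> AD, D -> BF; S -> BAF becomes S -> BE, E -> AF.

S -> BE | CB; A -> e; B -> c; C -> i; D -> BF; E -> AF; F -> c | AD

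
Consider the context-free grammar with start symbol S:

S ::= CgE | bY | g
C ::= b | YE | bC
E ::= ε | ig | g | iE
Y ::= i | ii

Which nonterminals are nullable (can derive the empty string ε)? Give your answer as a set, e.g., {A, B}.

{E}

Directly nullable (have an ε-rule): {E}.
Not nullable: C, S, Y — each has a terminal in every rule's right-hand side or depends on a non-nullable symbol.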